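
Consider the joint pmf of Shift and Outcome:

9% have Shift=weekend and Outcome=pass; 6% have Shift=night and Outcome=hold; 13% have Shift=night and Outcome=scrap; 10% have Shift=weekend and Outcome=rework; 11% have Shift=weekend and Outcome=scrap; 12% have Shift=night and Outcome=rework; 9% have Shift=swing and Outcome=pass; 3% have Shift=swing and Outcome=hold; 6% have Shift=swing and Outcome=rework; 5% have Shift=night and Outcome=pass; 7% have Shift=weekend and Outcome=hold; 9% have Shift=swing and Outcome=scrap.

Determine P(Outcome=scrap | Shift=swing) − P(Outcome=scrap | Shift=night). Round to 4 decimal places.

P(Shift=swing) = 0.09 + 0.06 + 0.09 + 0.03 = 0.27; P(Outcome=scrap | Shift=swing) = 0.09/0.27 = 0.33333.
P(Shift=night) = 0.05 + 0.12 + 0.13 + 0.06 = 0.36; P(Outcome=scrap | Shift=night) = 0.13/0.36 = 0.36111.
Difference = -0.0278.

-0.0278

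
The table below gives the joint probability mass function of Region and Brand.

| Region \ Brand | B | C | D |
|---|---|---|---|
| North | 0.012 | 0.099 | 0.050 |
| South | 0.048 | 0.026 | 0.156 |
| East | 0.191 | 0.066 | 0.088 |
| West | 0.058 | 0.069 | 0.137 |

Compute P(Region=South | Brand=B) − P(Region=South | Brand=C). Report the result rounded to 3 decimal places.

P(Brand=B) = 0.012 + 0.048 + 0.191 + 0.058 = 0.309; P(Region=South | Brand=B) = 0.048/0.309 = 0.1553.
P(Brand=C) = 0.099 + 0.026 + 0.066 + 0.069 = 0.260; P(Region=South | Brand=C) = 0.026/0.260 = 0.1000.
Difference = 0.055.

0.055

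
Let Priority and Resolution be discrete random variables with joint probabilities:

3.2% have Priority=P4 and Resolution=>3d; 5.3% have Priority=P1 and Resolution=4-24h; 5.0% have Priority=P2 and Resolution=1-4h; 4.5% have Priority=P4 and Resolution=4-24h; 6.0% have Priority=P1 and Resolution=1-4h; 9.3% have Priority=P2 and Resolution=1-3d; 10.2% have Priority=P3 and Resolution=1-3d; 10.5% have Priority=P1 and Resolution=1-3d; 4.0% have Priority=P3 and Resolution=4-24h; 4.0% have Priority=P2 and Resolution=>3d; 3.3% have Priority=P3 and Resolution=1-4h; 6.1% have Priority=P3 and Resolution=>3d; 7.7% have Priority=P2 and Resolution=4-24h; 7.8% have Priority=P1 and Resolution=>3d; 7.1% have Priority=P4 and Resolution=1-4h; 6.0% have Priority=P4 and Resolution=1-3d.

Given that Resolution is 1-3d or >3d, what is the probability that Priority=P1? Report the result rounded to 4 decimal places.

0.3205

P(Resolution=1-3d) = 0.105 + 0.093 + 0.102 + 0.060 = 0.360.
P(Resolution=>3d) = 0.078 + 0.040 + 0.061 + 0.032 = 0.211.
P(Resolution ∈ {1-3d, >3d}) = 0.360 + 0.211 = 0.571; P(Priority=P1, Resolution ∈ {1-3d, >3d}) = 0.105 + 0.078 = 0.183.
P(Priority=P1 | Resolution ∈ {1-3d, >3d}) = 0.183/0.571 = 0.3205.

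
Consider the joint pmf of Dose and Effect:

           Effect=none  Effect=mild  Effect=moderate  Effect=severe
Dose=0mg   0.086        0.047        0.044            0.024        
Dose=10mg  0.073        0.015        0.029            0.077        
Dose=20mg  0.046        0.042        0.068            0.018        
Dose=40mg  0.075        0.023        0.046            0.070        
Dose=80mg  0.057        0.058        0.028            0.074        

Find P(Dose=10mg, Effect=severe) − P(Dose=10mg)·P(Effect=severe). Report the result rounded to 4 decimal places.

0.0260

P(Dose=10mg) = 0.073 + 0.015 + 0.029 + 0.077 = 0.194.
P(Effect=severe) = 0.024 + 0.077 + 0.018 + 0.070 + 0.074 = 0.263.
P(Dose=10mg, Effect=severe) − P(Dose=10mg)P(Effect=severe) = 0.077 − 0.194×0.263 = 0.0260.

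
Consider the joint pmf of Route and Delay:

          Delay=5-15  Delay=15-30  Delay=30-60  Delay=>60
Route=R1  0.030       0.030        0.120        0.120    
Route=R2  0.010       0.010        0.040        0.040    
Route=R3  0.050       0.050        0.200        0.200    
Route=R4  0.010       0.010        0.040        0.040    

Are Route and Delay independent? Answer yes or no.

yes

Every cell satisfies P(Route,Delay) = P(Route)·P(Delay). For instance P(Route=R2) = 0.100, P(Delay=30-60) = 0.400, and 0.100×0.400 = 0.040 matches the joint entry. So Route and Delay are independent.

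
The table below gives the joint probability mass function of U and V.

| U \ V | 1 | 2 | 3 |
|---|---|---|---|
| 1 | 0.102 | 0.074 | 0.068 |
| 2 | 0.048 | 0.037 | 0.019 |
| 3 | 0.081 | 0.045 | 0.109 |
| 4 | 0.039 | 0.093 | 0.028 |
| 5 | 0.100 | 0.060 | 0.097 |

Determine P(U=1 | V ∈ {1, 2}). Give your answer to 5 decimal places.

P(V=1) = 0.102 + 0.048 + 0.081 + 0.039 + 0.100 = 0.370.
P(V=2) = 0.074 + 0.037 + 0.045 + 0.093 + 0.060 = 0.309.
P(V ∈ {1, 2}) = 0.370 + 0.309 = 0.679; P(U=1, V ∈ {1, 2}) = 0.102 + 0.074 = 0.176.
P(U=1 | V ∈ {1, 2}) = 0.176/0.679 = 0.25920.

0.25920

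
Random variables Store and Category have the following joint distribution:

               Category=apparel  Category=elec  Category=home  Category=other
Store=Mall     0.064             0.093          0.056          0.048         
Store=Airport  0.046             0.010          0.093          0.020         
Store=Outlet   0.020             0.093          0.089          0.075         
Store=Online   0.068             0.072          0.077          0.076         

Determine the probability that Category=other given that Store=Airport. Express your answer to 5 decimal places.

P(Store=Airport) = 0.046 + 0.010 + 0.093 + 0.020 = 0.169.
P(Category=other | Store=Airport) = 0.020/0.169 = 0.11834.

0.11834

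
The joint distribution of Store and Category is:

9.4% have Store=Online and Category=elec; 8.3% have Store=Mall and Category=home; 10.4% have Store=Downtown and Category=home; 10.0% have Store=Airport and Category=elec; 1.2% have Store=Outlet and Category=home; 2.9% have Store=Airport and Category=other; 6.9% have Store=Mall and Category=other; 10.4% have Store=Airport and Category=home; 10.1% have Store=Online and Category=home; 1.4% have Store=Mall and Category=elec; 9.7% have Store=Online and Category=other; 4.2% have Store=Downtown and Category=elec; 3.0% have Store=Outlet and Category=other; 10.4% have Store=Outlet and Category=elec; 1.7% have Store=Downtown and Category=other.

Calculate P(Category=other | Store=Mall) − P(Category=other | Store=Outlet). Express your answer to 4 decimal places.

P(Store=Mall) = 0.014 + 0.083 + 0.069 = 0.166; P(Category=other | Store=Mall) = 0.069/0.166 = 0.41566.
P(Store=Outlet) = 0.104 + 0.012 + 0.030 = 0.146; P(Category=other | Store=Outlet) = 0.030/0.146 = 0.20548.
Difference = 0.2102.

0.2102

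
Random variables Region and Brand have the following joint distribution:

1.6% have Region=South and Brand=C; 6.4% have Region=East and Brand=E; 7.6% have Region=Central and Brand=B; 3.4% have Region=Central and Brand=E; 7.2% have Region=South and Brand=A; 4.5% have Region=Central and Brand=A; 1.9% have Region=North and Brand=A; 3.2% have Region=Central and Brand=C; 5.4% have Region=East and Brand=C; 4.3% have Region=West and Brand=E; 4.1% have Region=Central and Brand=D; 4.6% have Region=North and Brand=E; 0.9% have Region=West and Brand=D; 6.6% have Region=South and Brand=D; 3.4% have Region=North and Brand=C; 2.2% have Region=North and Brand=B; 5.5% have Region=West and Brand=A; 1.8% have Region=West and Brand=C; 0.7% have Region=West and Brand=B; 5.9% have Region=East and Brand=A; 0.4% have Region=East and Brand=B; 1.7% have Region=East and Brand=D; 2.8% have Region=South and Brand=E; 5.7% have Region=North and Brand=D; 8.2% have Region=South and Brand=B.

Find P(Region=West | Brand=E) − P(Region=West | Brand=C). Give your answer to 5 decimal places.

P(Brand=E) = 0.046 + 0.028 + 0.064 + 0.043 + 0.034 = 0.215; P(Region=West | Brand=E) = 0.043/0.215 = 0.200000.
P(Brand=C) = 0.034 + 0.016 + 0.054 + 0.018 + 0.032 = 0.154; P(Region=West | Brand=C) = 0.018/0.154 = 0.116883.
Difference = 0.08312.

0.08312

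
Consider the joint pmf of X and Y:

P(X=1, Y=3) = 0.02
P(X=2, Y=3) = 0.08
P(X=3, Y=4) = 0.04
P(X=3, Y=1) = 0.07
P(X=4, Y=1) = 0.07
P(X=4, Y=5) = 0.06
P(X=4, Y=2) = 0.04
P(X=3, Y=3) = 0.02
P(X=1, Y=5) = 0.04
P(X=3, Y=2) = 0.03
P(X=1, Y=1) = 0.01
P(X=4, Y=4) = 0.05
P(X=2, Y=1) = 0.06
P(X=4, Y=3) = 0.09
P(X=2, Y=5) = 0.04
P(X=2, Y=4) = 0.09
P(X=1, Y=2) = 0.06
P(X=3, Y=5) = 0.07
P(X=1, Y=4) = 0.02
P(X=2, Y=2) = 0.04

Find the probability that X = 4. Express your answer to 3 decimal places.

P(X=4) = 0.07 + 0.04 + 0.09 + 0.05 + 0.06 = 0.31.

0.310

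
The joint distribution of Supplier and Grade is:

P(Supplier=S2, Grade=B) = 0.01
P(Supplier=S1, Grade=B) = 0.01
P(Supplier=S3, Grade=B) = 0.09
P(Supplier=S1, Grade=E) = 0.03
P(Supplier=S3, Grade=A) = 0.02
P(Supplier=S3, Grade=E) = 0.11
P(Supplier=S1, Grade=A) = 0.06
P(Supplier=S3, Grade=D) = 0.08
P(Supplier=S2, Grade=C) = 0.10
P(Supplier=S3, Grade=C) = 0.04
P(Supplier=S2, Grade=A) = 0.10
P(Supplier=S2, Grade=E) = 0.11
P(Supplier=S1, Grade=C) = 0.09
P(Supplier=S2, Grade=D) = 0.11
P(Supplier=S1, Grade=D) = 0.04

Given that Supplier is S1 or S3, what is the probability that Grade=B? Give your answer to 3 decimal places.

0.175

P(Supplier=S1) = 0.06 + 0.01 + 0.09 + 0.04 + 0.03 = 0.23.
P(Supplier=S3) = 0.02 + 0.09 + 0.04 + 0.08 + 0.11 = 0.34.
P(Supplier ∈ {S1, S3}) = 0.23 + 0.34 = 0.57; P(Grade=B, Supplier ∈ {S1, S3}) = 0.01 + 0.09 = 0.10.
P(Grade=B | Supplier ∈ {S1, S3}) = 0.10/0.57 = 0.175.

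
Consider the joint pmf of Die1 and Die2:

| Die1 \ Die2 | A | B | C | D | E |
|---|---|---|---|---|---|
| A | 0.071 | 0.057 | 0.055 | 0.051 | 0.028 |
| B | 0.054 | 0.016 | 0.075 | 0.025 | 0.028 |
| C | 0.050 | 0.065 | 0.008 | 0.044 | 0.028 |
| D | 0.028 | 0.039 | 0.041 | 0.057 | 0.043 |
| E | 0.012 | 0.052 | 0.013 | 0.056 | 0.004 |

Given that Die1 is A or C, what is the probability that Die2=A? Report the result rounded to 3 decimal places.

0.265

P(Die1=A) = 0.071 + 0.057 + 0.055 + 0.051 + 0.028 = 0.262.
P(Die1=C) = 0.050 + 0.065 + 0.008 + 0.044 + 0.028 = 0.195.
P(Die1 ∈ {A, C}) = 0.262 + 0.195 = 0.457; P(Die2=A, Die1 ∈ {A, C}) = 0.071 + 0.050 = 0.121.
P(Die2=A | Die1 ∈ {A, C}) = 0.121/0.457 = 0.265.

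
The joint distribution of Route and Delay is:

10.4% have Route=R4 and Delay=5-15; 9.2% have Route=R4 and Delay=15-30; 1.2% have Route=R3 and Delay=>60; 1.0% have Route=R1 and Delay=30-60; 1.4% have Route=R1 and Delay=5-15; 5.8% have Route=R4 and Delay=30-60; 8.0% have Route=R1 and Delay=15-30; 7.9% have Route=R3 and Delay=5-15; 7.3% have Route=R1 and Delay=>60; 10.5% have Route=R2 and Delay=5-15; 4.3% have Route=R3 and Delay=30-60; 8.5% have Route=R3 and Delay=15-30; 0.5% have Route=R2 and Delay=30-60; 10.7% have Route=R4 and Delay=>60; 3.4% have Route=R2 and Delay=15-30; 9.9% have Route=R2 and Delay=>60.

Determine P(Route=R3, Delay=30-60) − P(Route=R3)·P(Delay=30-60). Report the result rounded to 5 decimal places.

P(Route=R3) = 0.079 + 0.085 + 0.043 + 0.012 = 0.219.
P(Delay=30-60) = 0.010 + 0.005 + 0.043 + 0.058 = 0.116.
P(Route=R3, Delay=30-60) − P(Route=R3)P(Delay=30-60) = 0.043 − 0.219×0.116 = 0.01760.

0.01760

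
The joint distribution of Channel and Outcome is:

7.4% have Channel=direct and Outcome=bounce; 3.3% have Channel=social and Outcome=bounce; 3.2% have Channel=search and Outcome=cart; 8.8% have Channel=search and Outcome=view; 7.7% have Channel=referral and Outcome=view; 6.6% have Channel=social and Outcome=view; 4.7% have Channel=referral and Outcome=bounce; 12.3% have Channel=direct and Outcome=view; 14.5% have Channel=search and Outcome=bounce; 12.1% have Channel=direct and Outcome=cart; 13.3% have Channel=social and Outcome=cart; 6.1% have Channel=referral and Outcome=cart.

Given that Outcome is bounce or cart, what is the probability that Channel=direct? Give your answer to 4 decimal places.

0.3019

P(Outcome=bounce) = 0.145 + 0.033 + 0.074 + 0.047 = 0.299.
P(Outcome=cart) = 0.032 + 0.133 + 0.121 + 0.061 = 0.347.
P(Outcome ∈ {bounce, cart}) = 0.299 + 0.347 = 0.646; P(Channel=direct, Outcome ∈ {bounce, cart}) = 0.074 + 0.121 = 0.195.
P(Channel=direct | Outcome ∈ {bounce, cart}) = 0.195/0.646 = 0.3019.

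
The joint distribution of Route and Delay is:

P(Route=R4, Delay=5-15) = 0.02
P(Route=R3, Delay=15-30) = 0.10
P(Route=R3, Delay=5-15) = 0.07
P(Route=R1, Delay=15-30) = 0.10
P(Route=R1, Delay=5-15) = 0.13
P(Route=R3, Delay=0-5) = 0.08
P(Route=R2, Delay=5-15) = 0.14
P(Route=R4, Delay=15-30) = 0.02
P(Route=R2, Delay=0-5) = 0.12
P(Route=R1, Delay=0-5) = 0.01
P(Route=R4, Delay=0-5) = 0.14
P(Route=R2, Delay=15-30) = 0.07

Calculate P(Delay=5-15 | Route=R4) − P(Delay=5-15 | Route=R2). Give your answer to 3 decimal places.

P(Route=R4) = 0.14 + 0.02 + 0.02 = 0.18; P(Delay=5-15 | Route=R4) = 0.02/0.18 = 0.1111.
P(Route=R2) = 0.12 + 0.14 + 0.07 = 0.33; P(Delay=5-15 | Route=R2) = 0.14/0.33 = 0.4242.
Difference = -0.313.

-0.313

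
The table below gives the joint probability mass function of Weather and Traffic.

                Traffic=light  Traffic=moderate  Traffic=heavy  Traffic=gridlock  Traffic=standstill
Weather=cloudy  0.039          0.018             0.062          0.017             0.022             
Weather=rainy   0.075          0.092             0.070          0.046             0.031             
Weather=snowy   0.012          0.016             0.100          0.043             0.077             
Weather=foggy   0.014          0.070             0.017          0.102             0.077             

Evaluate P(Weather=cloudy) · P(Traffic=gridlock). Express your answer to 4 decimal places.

0.0329

P(Weather=cloudy) = 0.039 + 0.018 + 0.062 + 0.017 + 0.022 = 0.158.
P(Traffic=gridlock) = 0.017 + 0.046 + 0.043 + 0.102 = 0.208.
Product: 0.158 × 0.208 = 0.0329.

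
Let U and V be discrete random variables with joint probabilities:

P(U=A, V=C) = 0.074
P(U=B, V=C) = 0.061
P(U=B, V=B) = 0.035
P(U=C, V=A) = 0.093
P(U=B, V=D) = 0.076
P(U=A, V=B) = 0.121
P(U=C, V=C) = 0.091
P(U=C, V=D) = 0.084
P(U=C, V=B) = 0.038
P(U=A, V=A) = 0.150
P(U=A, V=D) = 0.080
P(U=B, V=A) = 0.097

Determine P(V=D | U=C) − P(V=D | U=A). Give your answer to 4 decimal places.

0.0863

P(U=C) = 0.093 + 0.038 + 0.091 + 0.084 = 0.306; P(V=D | U=C) = 0.084/0.306 = 0.27451.
P(U=A) = 0.150 + 0.121 + 0.074 + 0.080 = 0.425; P(V=D | U=A) = 0.080/0.425 = 0.18824.
Difference = 0.0863.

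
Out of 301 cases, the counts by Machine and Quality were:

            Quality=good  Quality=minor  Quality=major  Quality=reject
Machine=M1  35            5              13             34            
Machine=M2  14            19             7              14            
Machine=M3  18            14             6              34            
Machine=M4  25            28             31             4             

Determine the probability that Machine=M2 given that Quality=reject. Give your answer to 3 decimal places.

0.163

Total with Quality=reject: 34 + 14 + 34 + 4 = 86.
P(Machine=M2 | Quality=reject) = 14/86 = 0.163.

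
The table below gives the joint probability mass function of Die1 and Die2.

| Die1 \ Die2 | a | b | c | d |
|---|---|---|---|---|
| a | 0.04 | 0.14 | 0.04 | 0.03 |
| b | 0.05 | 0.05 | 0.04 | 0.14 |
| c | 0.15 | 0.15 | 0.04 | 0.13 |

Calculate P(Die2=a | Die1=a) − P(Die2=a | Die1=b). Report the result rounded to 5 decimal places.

-0.01857

P(Die1=a) = 0.04 + 0.14 + 0.04 + 0.03 = 0.25; P(Die2=a | Die1=a) = 0.04/0.25 = 0.160000.
P(Die1=b) = 0.05 + 0.05 + 0.04 + 0.14 = 0.28; P(Die2=a | Die1=b) = 0.05/0.28 = 0.178571.
Difference = -0.01857.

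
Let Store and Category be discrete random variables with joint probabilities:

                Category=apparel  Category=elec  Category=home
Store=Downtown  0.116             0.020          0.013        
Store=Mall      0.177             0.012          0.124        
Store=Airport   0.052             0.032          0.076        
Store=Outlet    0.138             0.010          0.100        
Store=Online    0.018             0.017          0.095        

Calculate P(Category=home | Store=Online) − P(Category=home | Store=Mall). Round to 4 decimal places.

P(Store=Online) = 0.018 + 0.017 + 0.095 = 0.130; P(Category=home | Store=Online) = 0.095/0.130 = 0.73077.
P(Store=Mall) = 0.177 + 0.012 + 0.124 = 0.313; P(Category=home | Store=Mall) = 0.124/0.313 = 0.39617.
Difference = 0.3346.

0.3346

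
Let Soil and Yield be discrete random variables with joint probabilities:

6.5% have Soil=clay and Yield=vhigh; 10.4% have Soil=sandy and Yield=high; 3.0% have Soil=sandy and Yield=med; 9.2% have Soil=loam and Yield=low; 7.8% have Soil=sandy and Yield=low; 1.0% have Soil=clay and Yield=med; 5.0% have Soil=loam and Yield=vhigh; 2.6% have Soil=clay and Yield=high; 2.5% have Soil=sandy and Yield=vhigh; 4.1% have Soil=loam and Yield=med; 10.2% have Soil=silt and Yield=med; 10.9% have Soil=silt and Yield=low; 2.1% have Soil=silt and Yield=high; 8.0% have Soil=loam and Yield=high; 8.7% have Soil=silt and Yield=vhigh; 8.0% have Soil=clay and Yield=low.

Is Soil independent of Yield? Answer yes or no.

P(Soil=silt) = 0.319 and P(Yield=high) = 0.231, so their product is 0.07369, but P(Soil=silt, Yield=high) = 0.021. Since these differ, Soil and Yield are not independent.

no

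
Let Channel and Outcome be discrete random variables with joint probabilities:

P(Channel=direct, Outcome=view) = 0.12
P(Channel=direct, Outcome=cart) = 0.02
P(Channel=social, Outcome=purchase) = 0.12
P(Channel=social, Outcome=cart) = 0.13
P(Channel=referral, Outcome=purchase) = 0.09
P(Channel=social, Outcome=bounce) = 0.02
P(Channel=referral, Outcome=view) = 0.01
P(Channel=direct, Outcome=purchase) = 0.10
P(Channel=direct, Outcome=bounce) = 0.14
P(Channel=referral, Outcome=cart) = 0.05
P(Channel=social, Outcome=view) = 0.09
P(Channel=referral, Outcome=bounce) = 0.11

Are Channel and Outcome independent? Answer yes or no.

P(Channel=social) = 0.36 and P(Outcome=bounce) = 0.27, so their product is 0.0972, but P(Channel=social, Outcome=bounce) = 0.02. Since these differ, Channel and Outcome are not independent.

no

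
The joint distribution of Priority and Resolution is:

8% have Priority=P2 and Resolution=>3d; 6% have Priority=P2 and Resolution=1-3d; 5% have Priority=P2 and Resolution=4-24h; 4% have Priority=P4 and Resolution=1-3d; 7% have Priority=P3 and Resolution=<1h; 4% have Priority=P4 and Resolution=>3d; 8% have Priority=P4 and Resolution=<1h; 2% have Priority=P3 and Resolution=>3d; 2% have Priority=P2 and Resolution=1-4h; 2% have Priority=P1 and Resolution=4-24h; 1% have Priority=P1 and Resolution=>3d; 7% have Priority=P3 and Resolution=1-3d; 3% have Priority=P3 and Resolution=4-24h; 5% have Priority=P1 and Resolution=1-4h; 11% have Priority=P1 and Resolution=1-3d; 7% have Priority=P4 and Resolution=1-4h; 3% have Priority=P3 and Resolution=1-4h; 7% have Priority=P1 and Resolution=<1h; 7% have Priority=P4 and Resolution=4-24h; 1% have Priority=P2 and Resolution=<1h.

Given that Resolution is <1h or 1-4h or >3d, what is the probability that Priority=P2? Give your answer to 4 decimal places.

0.2000

P(Resolution=<1h) = 0.07 + 0.01 + 0.07 + 0.08 = 0.23.
P(Resolution=1-4h) = 0.05 + 0.02 + 0.03 + 0.07 = 0.17.
P(Resolution=>3d) = 0.01 + 0.08 + 0.02 + 0.04 = 0.15.
P(Resolution ∈ {<1h, 1-4h, >3d}) = 0.23 + 0.17 + 0.15 = 0.55; P(Priority=P2, Resolution ∈ {<1h, 1-4h, >3d}) = 0.01 + 0.02 + 0.08 = 0.11.
P(Priority=P2 | Resolution ∈ {<1h, 1-4h, >3d}) = 0.11/0.55 = 0.2000.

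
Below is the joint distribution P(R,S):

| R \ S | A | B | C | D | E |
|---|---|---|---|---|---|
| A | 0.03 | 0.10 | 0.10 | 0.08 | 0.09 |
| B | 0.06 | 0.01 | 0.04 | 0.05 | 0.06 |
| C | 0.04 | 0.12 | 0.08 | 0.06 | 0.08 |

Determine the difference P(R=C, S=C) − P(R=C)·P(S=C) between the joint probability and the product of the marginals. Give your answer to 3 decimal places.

P(R=C) = 0.04 + 0.12 + 0.08 + 0.06 + 0.08 = 0.38.
P(S=C) = 0.10 + 0.04 + 0.08 = 0.22.
P(R=C, S=C) − P(R=C)P(S=C) = 0.08 − 0.38×0.22 = -0.004.

-0.004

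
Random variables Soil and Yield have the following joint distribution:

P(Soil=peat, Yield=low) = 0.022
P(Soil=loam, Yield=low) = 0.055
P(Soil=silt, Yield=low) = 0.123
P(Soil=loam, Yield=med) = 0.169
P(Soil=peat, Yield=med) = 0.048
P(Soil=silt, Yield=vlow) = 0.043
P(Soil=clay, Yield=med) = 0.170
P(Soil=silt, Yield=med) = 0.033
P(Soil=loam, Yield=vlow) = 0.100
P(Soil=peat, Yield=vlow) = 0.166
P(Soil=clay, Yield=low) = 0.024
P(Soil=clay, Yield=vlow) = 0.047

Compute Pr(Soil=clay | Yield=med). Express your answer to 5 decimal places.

0.40476

P(Yield=med) = 0.169 + 0.170 + 0.033 + 0.048 = 0.420.
P(Soil=clay | Yield=med) = 0.170/0.420 = 0.40476.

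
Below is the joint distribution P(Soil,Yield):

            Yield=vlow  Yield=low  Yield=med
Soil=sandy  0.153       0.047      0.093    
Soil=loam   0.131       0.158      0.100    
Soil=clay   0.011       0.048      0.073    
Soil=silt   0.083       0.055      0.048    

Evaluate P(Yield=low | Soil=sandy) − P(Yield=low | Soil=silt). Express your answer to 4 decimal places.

P(Soil=sandy) = 0.153 + 0.047 + 0.093 = 0.293; P(Yield=low | Soil=sandy) = 0.047/0.293 = 0.16041.
P(Soil=silt) = 0.083 + 0.055 + 0.048 = 0.186; P(Yield=low | Soil=silt) = 0.055/0.186 = 0.29570.
Difference = -0.1353.

-0.1353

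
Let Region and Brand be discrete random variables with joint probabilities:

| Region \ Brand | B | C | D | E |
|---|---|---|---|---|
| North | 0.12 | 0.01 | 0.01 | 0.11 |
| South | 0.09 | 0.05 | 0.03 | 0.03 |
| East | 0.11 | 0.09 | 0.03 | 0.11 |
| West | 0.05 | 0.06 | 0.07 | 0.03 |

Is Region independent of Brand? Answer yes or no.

P(Region=North) = 0.25 and P(Brand=C) = 0.21, so their product is 0.0525, but P(Region=North, Brand=C) = 0.01. Since these differ, Region and Brand are not independent.

no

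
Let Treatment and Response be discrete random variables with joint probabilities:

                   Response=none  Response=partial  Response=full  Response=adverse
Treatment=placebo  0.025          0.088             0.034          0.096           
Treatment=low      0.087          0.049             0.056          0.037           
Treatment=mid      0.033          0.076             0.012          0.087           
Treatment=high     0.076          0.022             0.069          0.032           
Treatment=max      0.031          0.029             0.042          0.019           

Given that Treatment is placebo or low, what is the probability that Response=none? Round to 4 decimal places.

0.2373

P(Treatment=placebo) = 0.025 + 0.088 + 0.034 + 0.096 = 0.243.
P(Treatment=low) = 0.087 + 0.049 + 0.056 + 0.037 = 0.229.
P(Treatment ∈ {placebo, low}) = 0.243 + 0.229 = 0.472; P(Response=none, Treatment ∈ {placebo, low}) = 0.025 + 0.087 = 0.112.
P(Response=none | Treatment ∈ {placebo, low}) = 0.112/0.472 = 0.2373.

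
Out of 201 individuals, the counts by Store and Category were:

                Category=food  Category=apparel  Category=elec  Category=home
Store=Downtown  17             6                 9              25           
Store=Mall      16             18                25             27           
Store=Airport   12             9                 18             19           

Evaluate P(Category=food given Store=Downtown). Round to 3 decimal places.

Total with Store=Downtown: 17 + 6 + 9 + 25 = 57.
P(Category=food | Store=Downtown) = 17/57 = 0.298.

0.298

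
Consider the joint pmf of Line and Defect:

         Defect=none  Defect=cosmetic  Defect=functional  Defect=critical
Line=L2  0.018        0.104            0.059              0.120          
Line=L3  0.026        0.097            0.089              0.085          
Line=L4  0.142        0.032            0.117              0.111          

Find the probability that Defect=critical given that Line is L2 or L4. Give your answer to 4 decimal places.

P(Line=L2) = 0.018 + 0.104 + 0.059 + 0.120 = 0.301.
P(Line=L4) = 0.142 + 0.032 + 0.117 + 0.111 = 0.402.
P(Line ∈ {L2, L4}) = 0.301 + 0.402 = 0.703; P(Defect=critical, Line ∈ {L2, L4}) = 0.120 + 0.111 = 0.231.
P(Defect=critical | Line ∈ {L2, L4}) = 0.231/0.703 = 0.3286.

0.3286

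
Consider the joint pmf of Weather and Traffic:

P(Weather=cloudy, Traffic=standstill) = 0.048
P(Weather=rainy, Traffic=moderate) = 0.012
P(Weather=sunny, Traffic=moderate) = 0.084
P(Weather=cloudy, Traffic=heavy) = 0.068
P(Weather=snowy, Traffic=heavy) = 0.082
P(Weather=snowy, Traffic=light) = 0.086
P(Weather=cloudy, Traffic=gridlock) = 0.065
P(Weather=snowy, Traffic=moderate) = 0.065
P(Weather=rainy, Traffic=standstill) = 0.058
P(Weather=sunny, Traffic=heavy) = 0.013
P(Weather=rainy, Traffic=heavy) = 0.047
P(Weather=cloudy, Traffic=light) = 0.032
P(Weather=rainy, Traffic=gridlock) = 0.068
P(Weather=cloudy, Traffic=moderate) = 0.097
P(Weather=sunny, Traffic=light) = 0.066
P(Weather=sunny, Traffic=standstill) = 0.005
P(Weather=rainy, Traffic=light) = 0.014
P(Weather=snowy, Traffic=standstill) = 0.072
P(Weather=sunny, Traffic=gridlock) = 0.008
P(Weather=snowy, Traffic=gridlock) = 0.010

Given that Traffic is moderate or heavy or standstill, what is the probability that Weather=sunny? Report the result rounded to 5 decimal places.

P(Traffic=moderate) = 0.084 + 0.097 + 0.012 + 0.065 = 0.258.
P(Traffic=heavy) = 0.013 + 0.068 + 0.047 + 0.082 = 0.210.
P(Traffic=standstill) = 0.005 + 0.048 + 0.058 + 0.072 = 0.183.
P(Traffic ∈ {moderate, heavy, standstill}) = 0.258 + 0.210 + 0.183 = 0.651; P(Weather=sunny, Traffic ∈ {moderate, heavy, standstill}) = 0.084 + 0.013 + 0.005 = 0.102.
P(Weather=sunny | Traffic ∈ {moderate, heavy, standstill}) = 0.102/0.651 = 0.15668.

0.15668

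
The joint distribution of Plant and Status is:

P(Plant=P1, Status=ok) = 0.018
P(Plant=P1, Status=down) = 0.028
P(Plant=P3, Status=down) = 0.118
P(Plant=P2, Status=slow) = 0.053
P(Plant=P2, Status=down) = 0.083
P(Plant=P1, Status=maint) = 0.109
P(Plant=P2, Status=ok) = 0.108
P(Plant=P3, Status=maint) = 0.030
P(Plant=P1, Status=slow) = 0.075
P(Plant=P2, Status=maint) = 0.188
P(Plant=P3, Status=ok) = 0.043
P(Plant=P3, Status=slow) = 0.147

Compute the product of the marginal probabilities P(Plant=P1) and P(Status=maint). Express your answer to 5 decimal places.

P(Plant=P1) = 0.018 + 0.075 + 0.028 + 0.109 = 0.230.
P(Status=maint) = 0.109 + 0.188 + 0.030 = 0.327.
Product: 0.230 × 0.327 = 0.07521.

0.07521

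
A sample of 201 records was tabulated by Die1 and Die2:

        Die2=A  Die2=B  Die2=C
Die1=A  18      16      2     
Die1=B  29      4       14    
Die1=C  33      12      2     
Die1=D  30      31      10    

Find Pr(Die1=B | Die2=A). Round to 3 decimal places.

0.264

Total with Die2=A: 18 + 29 + 33 + 30 = 110.
P(Die1=B | Die2=A) = 29/110 = 0.264.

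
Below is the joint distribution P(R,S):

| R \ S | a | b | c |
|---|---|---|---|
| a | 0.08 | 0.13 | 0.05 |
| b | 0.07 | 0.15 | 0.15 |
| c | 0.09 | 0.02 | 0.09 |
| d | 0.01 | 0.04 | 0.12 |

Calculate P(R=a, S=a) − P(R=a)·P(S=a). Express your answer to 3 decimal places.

P(R=a) = 0.08 + 0.13 + 0.05 = 0.26.
P(S=a) = 0.08 + 0.07 + 0.09 + 0.01 = 0.25.
P(R=a, S=a) − P(R=a)P(S=a) = 0.08 − 0.26×0.25 = 0.015.

0.015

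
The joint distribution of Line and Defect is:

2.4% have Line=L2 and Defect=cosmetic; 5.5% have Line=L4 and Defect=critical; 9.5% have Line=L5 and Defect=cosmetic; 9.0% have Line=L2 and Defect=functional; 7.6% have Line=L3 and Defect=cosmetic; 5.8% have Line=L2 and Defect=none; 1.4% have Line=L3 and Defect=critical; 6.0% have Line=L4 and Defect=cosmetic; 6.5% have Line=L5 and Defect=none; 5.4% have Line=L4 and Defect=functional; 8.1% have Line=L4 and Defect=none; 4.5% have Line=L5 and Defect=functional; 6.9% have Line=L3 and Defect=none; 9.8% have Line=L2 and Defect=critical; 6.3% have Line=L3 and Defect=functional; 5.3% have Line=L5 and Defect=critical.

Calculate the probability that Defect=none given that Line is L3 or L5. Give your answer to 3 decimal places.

0.279

P(Line=L3) = 0.069 + 0.076 + 0.063 + 0.014 = 0.222.
P(Line=L5) = 0.065 + 0.095 + 0.045 + 0.053 = 0.258.
P(Line ∈ {L3, L5}) = 0.222 + 0.258 = 0.480; P(Defect=none, Line ∈ {L3, L5}) = 0.069 + 0.065 = 0.134.
P(Defect=none | Line ∈ {L3, L5}) = 0.134/0.480 = 0.279.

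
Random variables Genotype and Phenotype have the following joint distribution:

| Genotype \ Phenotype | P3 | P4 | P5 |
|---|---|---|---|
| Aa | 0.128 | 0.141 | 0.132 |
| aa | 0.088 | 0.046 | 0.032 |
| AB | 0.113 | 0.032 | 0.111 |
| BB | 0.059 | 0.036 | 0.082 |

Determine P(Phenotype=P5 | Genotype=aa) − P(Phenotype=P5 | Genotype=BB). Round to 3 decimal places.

P(Genotype=aa) = 0.088 + 0.046 + 0.032 = 0.166; P(Phenotype=P5 | Genotype=aa) = 0.032/0.166 = 0.1928.
P(Genotype=BB) = 0.059 + 0.036 + 0.082 = 0.177; P(Phenotype=P5 | Genotype=BB) = 0.082/0.177 = 0.4633.
Difference = -0.271.

-0.271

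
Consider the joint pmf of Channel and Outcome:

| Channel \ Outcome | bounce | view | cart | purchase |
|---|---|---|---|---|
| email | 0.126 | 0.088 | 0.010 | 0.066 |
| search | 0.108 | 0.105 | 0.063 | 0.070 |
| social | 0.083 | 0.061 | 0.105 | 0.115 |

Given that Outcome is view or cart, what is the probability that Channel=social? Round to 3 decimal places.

P(Outcome=view) = 0.088 + 0.105 + 0.061 = 0.254.
P(Outcome=cart) = 0.010 + 0.063 + 0.105 = 0.178.
P(Outcome ∈ {view, cart}) = 0.254 + 0.178 = 0.432; P(Channel=social, Outcome ∈ {view, cart}) = 0.061 + 0.105 = 0.166.
P(Channel=social | Outcome ∈ {view, cart}) = 0.166/0.432 = 0.384.

0.384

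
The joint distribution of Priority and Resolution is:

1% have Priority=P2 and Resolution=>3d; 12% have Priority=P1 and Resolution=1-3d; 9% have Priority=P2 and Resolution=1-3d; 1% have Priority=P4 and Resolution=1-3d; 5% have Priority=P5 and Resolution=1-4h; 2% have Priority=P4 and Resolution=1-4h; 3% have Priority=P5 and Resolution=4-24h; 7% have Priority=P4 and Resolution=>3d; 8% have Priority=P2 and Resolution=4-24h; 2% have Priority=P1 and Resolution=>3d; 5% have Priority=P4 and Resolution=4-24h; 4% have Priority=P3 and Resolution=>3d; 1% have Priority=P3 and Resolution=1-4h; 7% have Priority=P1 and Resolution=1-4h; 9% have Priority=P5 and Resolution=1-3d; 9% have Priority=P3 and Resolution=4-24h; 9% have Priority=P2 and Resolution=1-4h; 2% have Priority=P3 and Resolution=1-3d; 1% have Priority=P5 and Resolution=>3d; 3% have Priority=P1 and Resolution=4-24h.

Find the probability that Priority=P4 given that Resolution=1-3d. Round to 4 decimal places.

0.0303

P(Resolution=1-3d) = 0.12 + 0.09 + 0.02 + 0.01 + 0.09 = 0.33.
P(Priority=P4 | Resolution=1-3d) = 0.01/0.33 = 0.0303.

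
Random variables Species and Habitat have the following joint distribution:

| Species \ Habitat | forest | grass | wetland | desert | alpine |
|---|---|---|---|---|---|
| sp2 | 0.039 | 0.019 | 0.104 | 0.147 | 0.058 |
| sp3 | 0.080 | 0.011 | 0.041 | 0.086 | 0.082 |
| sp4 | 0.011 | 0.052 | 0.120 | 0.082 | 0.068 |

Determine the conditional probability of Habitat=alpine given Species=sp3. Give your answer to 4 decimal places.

0.2733

P(Species=sp3) = 0.080 + 0.011 + 0.041 + 0.086 + 0.082 = 0.300.
P(Habitat=alpine | Species=sp3) = 0.082/0.300 = 0.2733.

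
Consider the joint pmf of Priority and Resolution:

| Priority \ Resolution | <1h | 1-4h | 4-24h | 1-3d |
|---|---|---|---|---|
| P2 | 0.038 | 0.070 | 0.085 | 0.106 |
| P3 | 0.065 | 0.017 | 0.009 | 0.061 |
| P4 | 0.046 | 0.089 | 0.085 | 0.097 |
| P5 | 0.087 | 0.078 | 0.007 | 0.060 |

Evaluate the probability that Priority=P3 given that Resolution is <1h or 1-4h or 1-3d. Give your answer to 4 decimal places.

0.1757

P(Resolution=<1h) = 0.038 + 0.065 + 0.046 + 0.087 = 0.236.
P(Resolution=1-4h) = 0.070 + 0.017 + 0.089 + 0.078 = 0.254.
P(Resolution=1-3d) = 0.106 + 0.061 + 0.097 + 0.060 = 0.324.
P(Resolution ∈ {<1h, 1-4h, 1-3d}) = 0.236 + 0.254 + 0.324 = 0.814; P(Priority=P3, Resolution ∈ {<1h, 1-4h, 1-3d}) = 0.065 + 0.017 + 0.061 = 0.143.
P(Priority=P3 | Resolution ∈ {<1h, 1-4h, 1-3d}) = 0.143/0.814 = 0.1757.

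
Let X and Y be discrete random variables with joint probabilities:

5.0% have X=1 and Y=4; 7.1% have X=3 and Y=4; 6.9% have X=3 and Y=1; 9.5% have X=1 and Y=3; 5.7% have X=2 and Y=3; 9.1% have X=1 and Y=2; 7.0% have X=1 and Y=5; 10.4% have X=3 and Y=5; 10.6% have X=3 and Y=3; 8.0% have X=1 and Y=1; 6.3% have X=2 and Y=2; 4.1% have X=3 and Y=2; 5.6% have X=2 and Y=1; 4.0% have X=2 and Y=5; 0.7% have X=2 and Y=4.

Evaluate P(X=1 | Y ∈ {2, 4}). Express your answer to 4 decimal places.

P(Y=2) = 0.091 + 0.063 + 0.041 = 0.195.
P(Y=4) = 0.050 + 0.007 + 0.071 = 0.128.
P(Y ∈ {2, 4}) = 0.195 + 0.128 = 0.323; P(X=1, Y ∈ {2, 4}) = 0.091 + 0.050 = 0.141.
P(X=1 | Y ∈ {2, 4}) = 0.141/0.323 = 0.4365.

0.4365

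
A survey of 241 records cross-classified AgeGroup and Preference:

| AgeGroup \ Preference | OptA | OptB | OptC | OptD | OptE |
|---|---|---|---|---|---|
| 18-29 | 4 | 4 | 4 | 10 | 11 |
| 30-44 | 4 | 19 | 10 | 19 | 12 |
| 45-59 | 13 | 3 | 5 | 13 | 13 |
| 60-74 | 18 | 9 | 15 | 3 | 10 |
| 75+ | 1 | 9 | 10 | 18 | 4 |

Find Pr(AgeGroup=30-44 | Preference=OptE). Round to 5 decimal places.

0.24000

Total with Preference=OptE: 11 + 12 + 13 + 10 + 4 = 50.
P(AgeGroup=30-44 | Preference=OptE) = 12/50 = 0.24000.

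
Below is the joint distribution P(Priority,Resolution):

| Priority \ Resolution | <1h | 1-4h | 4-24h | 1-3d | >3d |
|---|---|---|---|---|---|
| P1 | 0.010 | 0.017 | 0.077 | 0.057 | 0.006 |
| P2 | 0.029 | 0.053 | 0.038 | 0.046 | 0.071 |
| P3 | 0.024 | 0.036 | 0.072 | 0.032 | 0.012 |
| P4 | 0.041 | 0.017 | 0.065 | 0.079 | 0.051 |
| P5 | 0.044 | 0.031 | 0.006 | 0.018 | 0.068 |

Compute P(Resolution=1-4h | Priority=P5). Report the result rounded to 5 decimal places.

0.18563

P(Priority=P5) = 0.044 + 0.031 + 0.006 + 0.018 + 0.068 = 0.167.
P(Resolution=1-4h | Priority=P5) = 0.031/0.167 = 0.18563.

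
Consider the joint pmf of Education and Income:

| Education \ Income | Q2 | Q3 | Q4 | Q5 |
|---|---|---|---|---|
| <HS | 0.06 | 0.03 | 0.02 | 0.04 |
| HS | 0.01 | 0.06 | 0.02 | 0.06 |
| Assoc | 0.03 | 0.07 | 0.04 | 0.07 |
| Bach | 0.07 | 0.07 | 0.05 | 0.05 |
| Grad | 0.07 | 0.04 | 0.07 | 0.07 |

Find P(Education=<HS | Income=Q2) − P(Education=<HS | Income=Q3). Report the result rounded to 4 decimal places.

P(Income=Q2) = 0.06 + 0.01 + 0.03 + 0.07 + 0.07 = 0.24; P(Education=<HS | Income=Q2) = 0.06/0.24 = 0.25000.
P(Income=Q3) = 0.03 + 0.06 + 0.07 + 0.07 + 0.04 = 0.27; P(Education=<HS | Income=Q3) = 0.03/0.27 = 0.11111.
Difference = 0.1389.

0.1389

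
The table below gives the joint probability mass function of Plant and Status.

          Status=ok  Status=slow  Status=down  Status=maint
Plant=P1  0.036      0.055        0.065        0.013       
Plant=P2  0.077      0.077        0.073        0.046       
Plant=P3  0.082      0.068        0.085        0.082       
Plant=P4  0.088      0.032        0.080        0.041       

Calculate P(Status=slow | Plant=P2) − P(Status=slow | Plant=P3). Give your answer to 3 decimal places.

P(Plant=P2) = 0.077 + 0.077 + 0.073 + 0.046 = 0.273; P(Status=slow | Plant=P2) = 0.077/0.273 = 0.2821.
P(Plant=P3) = 0.082 + 0.068 + 0.085 + 0.082 = 0.317; P(Status=slow | Plant=P3) = 0.068/0.317 = 0.2145.
Difference = 0.068.

0.068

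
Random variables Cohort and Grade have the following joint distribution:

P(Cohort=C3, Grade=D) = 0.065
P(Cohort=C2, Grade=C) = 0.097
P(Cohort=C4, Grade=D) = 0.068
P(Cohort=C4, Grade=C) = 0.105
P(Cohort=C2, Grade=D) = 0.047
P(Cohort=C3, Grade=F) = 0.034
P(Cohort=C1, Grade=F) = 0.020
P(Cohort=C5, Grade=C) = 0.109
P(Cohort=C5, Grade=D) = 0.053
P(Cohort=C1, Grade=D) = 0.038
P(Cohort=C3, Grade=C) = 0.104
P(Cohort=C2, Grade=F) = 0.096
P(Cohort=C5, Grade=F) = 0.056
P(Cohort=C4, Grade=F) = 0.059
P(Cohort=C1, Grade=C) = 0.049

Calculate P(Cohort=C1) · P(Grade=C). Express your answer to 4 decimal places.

P(Cohort=C1) = 0.049 + 0.038 + 0.020 = 0.107.
P(Grade=C) = 0.049 + 0.097 + 0.104 + 0.105 + 0.109 = 0.464.
Product: 0.107 × 0.464 = 0.0496.

0.0496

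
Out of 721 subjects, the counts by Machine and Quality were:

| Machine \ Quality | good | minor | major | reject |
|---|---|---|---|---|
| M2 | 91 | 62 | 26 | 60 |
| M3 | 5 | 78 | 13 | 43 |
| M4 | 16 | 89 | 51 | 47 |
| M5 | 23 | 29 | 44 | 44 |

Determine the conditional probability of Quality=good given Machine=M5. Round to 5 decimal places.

0.16429

Total with Machine=M5: 23 + 29 + 44 + 44 = 140.
P(Quality=good | Machine=M5) = 23/140 = 0.16429.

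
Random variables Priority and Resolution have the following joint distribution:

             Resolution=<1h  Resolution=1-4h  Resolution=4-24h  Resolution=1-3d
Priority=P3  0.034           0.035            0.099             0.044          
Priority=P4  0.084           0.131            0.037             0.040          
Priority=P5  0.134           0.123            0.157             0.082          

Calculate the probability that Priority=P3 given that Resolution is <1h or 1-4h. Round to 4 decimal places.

P(Resolution=<1h) = 0.034 + 0.084 + 0.134 = 0.252.
P(Resolution=1-4h) = 0.035 + 0.131 + 0.123 = 0.289.
P(Resolution ∈ {<1h, 1-4h}) = 0.252 + 0.289 = 0.541; P(Priority=P3, Resolution ∈ {<1h, 1-4h}) = 0.034 + 0.035 = 0.069.
P(Priority=P3 | Resolution ∈ {<1h, 1-4h}) = 0.069/0.541 = 0.1275.

0.1275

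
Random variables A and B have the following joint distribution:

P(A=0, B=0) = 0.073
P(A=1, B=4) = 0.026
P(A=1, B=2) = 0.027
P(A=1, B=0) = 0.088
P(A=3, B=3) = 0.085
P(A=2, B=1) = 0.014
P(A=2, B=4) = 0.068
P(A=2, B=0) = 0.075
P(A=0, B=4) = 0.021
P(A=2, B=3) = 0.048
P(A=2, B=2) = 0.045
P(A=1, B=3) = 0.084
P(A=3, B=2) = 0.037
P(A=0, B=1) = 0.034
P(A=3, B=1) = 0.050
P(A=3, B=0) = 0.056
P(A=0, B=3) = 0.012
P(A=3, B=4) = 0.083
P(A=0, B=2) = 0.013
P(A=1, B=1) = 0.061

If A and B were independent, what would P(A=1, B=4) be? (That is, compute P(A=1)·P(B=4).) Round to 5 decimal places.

P(A=1) = 0.088 + 0.061 + 0.027 + 0.084 + 0.026 = 0.286.
P(B=4) = 0.021 + 0.026 + 0.068 + 0.083 = 0.198.
Product: 0.286 × 0.198 = 0.05663.

0.05663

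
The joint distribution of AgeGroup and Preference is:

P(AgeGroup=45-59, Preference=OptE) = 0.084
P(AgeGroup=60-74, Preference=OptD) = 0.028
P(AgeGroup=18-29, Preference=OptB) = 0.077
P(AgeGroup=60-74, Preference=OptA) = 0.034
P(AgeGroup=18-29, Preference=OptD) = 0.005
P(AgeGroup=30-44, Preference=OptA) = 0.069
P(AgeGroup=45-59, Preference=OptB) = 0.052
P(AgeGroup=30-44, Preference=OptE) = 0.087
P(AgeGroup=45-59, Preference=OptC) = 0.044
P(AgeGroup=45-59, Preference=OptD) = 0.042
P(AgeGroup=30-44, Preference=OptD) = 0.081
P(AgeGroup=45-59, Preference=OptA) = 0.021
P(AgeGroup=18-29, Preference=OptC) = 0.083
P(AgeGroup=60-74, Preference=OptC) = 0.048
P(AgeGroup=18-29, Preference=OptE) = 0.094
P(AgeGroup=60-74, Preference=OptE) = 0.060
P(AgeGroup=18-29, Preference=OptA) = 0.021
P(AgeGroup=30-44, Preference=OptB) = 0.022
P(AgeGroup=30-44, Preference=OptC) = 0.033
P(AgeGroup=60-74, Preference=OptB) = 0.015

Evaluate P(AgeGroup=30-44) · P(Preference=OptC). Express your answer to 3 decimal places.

P(AgeGroup=30-44) = 0.069 + 0.022 + 0.033 + 0.081 + 0.087 = 0.292.
P(Preference=OptC) = 0.083 + 0.033 + 0.044 + 0.048 = 0.208.
Product: 0.292 × 0.208 = 0.061.

0.061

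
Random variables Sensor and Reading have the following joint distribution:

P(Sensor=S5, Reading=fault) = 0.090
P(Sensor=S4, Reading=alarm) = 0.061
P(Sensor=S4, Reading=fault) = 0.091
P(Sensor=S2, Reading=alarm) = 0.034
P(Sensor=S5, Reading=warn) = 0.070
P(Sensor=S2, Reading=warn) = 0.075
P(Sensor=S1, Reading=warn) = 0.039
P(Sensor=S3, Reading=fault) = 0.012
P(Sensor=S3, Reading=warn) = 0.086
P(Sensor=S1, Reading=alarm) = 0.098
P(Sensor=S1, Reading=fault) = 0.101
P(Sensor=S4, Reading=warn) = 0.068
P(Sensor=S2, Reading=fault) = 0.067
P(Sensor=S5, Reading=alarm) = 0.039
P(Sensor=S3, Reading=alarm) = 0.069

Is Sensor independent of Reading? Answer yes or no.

P(Sensor=S3) = 0.167 and P(Reading=fault) = 0.361, so their product is 0.06029, but P(Sensor=S3, Reading=fault) = 0.012. Since these differ, Sensor and Reading are not independent.

no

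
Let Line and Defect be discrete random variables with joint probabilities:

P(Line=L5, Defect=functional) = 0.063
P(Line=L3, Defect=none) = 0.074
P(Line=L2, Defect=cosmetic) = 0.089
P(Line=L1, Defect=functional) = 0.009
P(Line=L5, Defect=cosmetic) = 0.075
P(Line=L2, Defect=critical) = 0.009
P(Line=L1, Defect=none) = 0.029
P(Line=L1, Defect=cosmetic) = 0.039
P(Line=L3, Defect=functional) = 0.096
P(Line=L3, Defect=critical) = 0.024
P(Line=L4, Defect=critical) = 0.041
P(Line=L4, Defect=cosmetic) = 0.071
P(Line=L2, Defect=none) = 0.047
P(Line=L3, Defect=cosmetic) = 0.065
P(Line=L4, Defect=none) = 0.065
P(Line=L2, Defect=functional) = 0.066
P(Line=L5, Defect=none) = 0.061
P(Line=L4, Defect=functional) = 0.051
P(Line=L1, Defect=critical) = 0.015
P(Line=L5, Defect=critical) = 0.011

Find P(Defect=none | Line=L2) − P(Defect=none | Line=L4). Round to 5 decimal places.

-0.06234

P(Line=L2) = 0.047 + 0.089 + 0.066 + 0.009 = 0.211; P(Defect=none | Line=L2) = 0.047/0.211 = 0.222749.
P(Line=L4) = 0.065 + 0.071 + 0.051 + 0.041 = 0.228; P(Defect=none | Line=L4) = 0.065/0.228 = 0.285088.
Difference = -0.06234.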